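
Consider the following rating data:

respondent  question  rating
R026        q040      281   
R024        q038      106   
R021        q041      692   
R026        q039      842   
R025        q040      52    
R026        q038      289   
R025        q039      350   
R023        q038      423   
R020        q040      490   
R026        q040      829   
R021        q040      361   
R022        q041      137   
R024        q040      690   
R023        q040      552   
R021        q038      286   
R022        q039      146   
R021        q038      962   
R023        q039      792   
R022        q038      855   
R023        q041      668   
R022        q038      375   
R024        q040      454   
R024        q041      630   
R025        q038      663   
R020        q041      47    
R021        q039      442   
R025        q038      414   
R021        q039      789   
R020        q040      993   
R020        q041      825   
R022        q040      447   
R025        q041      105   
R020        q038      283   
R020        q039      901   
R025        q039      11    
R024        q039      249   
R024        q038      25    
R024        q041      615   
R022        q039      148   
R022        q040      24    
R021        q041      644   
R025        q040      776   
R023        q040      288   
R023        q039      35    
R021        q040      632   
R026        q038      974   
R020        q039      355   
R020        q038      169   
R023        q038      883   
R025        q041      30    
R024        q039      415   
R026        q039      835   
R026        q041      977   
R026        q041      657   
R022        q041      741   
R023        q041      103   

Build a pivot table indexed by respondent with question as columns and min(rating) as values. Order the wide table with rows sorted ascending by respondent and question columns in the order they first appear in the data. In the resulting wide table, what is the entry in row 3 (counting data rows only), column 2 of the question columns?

375

With rows sorted ascending by respondent, row 3 is respondent=R022. question columns in first-appearance order: q040, q038, q041, q039; column 2 is q038.
Long rows with respondent=R022, question=q038: min(855, 375) = 375.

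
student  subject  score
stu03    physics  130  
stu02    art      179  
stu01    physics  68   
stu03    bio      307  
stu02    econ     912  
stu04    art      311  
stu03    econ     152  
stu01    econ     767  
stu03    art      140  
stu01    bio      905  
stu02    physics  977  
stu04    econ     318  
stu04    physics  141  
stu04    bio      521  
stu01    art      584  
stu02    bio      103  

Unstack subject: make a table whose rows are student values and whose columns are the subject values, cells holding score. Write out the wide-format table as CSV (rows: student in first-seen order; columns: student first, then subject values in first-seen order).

student,physics,art,bio,econ
stu03,130,140,307,152
stu02,977,179,103,912
stu01,68,584,905,767
stu04,141,311,521,318

Columns: student plus the 4 distinct subject values (physics, art, bio, econ).
For example, row stu03 column physics takes score=130 from the long row (stu03, physics).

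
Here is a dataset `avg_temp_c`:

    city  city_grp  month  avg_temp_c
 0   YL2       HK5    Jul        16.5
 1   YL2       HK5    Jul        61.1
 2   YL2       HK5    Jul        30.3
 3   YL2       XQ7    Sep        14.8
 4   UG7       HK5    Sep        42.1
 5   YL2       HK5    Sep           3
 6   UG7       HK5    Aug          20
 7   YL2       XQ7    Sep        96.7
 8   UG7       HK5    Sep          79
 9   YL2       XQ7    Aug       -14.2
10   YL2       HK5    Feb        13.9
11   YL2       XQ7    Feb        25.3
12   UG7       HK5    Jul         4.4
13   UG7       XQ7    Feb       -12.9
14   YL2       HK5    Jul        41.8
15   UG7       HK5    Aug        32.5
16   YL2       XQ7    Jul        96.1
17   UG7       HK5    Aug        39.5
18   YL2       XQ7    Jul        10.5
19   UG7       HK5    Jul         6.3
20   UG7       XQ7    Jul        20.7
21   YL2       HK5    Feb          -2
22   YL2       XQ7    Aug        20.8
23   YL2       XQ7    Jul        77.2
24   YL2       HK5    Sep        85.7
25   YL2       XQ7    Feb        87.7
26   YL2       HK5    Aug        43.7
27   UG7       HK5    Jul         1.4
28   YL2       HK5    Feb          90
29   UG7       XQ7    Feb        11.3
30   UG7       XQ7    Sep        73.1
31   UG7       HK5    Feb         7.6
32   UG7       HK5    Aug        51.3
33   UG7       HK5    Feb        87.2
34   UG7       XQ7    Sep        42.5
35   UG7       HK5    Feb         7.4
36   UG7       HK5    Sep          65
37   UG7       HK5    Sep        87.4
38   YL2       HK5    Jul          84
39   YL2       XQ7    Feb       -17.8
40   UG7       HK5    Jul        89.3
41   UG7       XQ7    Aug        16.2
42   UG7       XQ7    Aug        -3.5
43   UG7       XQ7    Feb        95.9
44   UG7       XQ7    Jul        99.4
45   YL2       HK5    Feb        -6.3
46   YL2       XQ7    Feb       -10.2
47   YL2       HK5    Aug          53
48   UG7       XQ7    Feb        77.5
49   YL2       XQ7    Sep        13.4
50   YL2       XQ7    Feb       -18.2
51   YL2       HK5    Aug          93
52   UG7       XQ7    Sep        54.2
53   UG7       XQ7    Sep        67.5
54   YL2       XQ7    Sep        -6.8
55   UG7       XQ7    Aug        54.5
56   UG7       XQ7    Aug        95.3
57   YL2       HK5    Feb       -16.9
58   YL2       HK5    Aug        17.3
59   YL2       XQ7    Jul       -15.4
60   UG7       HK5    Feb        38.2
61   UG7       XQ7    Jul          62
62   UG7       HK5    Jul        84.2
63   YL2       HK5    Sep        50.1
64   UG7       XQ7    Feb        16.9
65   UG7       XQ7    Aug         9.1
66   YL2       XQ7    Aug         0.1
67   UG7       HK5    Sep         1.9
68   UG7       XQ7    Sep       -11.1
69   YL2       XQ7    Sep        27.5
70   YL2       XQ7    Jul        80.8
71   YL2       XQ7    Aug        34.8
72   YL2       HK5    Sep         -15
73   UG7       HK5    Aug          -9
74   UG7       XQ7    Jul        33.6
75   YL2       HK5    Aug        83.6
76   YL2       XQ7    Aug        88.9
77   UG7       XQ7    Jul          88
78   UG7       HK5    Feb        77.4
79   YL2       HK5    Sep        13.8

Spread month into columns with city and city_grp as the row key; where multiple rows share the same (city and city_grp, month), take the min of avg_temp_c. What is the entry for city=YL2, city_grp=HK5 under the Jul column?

16.5

Rows with city=YL2, city_grp=HK5 and month=Jul: avg_temp_c values are 16.5, 61.1, 30.3, 41.8, 84.
min(16.5, 61.1, 30.3, 41.8, 84) = 16.5.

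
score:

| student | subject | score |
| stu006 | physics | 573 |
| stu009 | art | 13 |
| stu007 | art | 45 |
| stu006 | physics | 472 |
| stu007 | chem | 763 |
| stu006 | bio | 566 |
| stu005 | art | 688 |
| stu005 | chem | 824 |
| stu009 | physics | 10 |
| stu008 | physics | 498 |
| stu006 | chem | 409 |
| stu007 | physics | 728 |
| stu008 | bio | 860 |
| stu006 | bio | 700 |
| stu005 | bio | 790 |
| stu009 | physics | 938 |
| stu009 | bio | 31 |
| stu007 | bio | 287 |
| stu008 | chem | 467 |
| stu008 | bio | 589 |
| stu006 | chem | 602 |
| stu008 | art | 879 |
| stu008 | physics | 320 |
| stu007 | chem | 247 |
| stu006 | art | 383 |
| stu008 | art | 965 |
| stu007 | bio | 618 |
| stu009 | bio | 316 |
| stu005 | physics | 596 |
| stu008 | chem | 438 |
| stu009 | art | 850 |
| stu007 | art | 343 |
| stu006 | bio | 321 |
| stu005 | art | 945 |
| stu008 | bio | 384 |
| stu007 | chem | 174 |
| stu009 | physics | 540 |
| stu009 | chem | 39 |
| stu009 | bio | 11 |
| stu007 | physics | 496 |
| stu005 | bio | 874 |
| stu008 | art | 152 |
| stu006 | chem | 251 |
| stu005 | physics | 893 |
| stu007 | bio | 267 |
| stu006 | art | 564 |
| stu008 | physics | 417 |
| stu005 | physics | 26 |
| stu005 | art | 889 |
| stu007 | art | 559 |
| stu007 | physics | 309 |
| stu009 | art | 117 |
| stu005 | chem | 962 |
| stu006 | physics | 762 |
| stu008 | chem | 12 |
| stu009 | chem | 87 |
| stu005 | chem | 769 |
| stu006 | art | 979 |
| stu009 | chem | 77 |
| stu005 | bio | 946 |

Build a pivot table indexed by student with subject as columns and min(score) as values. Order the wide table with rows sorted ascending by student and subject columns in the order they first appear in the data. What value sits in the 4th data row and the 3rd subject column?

With rows sorted ascending by student, row 4 is student=stu008. subject columns in first-appearance order: physics, art, chem, bio; column 3 is chem.
Long rows with student=stu008, subject=chem: min(467, 438, 12) = 12.

12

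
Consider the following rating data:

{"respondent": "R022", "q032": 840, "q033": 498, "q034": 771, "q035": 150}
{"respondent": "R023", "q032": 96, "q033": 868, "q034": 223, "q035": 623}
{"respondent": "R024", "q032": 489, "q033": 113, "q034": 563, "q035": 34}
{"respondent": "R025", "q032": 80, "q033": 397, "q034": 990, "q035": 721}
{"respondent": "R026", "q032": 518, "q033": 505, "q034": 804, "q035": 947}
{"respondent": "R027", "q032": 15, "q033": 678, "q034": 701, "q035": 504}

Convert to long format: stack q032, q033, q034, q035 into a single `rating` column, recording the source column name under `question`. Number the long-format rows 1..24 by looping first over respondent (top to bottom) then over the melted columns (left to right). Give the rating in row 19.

24 rows total (6 × 4). Row 19: index ⌊(19-1)/4⌋ = 4 into respondent → R026; (19-1) mod 4 = 2 into the melted columns → q034.
So row 19 is (R026, q034, 804); rating = 804.

804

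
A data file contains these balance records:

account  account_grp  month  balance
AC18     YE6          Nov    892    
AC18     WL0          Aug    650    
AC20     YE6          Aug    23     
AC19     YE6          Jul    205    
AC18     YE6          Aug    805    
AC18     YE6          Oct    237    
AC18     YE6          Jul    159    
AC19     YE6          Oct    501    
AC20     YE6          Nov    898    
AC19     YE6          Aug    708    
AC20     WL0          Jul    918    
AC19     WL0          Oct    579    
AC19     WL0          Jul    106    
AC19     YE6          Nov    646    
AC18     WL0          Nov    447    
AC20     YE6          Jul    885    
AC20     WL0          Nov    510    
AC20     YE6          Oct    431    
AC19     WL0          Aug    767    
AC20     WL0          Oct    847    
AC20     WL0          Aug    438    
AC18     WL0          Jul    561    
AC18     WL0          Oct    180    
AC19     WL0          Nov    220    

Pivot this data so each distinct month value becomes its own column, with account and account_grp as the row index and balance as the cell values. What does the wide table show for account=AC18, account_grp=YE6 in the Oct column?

Wide layout: rows indexed by account and account_grp, columns are the 4 distinct month values (Nov, Aug, Jul, Oct).
Cell (account=AC18, account_grp=YE6, month=Oct) draws from the long row where account=AC18, account_grp=YE6 and month=Oct, which has balance=237.

237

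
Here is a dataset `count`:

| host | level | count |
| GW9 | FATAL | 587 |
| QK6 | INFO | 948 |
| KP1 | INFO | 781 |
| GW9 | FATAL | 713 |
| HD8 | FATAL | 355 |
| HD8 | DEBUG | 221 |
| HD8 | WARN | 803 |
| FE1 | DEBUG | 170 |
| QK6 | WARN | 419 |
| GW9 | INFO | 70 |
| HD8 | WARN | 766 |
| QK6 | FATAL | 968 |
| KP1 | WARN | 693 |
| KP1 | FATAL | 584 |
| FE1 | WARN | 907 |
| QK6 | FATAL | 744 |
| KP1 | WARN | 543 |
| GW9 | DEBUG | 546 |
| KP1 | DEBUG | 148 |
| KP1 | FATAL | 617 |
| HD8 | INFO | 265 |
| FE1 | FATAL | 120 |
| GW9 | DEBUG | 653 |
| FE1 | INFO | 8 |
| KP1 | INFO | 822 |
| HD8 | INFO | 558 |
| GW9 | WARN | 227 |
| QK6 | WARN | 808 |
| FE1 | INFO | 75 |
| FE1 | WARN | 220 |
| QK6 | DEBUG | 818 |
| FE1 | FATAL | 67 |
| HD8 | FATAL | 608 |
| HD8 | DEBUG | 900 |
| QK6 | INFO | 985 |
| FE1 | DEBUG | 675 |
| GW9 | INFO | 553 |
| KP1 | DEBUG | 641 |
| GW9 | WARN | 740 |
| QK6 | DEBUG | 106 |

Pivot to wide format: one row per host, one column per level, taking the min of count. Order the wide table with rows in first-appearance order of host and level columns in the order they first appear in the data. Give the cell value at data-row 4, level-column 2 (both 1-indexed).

265

With rows in first-appearance order of host, row 4 is host=HD8. level columns in first-appearance order: FATAL, INFO, DEBUG, WARN; column 2 is INFO.
Long rows with host=HD8, level=INFO: min(265, 558) = 265.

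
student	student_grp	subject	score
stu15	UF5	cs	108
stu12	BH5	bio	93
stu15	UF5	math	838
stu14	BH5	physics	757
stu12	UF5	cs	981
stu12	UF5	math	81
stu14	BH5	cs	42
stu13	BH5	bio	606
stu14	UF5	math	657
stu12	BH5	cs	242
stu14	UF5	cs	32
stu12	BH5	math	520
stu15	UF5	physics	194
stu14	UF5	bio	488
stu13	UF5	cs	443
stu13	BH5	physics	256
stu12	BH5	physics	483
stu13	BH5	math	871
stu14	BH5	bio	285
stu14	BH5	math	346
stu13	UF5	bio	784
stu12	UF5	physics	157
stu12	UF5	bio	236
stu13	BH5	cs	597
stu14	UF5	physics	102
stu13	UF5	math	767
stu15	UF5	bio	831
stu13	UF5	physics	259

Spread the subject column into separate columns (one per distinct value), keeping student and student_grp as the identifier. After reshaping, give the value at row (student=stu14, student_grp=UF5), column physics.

Wide layout: rows indexed by student and student_grp, columns are the 4 distinct subject values (cs, bio, math, physics).
Cell (student=stu14, student_grp=UF5, subject=physics) draws from the long row where student=stu14, student_grp=UF5 and subject=physics, which has score=102.

102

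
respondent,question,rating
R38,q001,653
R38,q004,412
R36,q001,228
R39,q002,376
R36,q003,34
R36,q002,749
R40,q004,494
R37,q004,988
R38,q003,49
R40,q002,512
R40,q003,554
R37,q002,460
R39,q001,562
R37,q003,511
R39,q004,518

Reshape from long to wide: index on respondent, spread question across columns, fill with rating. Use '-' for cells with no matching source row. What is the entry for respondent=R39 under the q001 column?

The long row with respondent=R39, question=q001 has rating=562.

562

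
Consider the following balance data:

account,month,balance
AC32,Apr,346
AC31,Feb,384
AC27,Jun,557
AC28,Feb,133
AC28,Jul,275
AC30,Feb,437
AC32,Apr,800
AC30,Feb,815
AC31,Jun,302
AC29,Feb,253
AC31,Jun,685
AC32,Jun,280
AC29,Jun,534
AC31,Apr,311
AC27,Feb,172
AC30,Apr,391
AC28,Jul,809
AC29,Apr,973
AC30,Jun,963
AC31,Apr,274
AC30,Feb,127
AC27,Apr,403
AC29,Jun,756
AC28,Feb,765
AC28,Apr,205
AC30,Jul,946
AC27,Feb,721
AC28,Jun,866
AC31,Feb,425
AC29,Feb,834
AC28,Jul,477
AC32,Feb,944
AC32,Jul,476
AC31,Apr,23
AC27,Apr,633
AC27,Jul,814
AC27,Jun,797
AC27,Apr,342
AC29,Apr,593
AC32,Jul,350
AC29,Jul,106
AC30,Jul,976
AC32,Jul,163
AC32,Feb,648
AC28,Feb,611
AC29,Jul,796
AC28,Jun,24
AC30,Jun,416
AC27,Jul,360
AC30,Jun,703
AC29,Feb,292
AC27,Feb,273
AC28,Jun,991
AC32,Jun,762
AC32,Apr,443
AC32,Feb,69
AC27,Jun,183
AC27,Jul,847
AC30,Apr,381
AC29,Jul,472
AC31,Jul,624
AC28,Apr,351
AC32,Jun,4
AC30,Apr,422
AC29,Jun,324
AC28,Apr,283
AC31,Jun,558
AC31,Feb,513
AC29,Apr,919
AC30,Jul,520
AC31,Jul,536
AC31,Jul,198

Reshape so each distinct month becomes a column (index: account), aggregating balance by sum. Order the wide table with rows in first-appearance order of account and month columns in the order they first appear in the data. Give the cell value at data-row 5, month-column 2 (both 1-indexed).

With rows in first-appearance order of account, row 5 is account=AC30. month columns in first-appearance order: Apr, Feb, Jun, Jul; column 2 is Feb.
Long rows with account=AC30, month=Feb: 437 + 815 + 127 = 1379.

1379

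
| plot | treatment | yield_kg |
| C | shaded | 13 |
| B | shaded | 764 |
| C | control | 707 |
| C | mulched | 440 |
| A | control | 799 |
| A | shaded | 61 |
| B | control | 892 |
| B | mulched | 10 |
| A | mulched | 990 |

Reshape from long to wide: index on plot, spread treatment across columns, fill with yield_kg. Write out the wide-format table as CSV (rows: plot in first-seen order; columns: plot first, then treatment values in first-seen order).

Columns: plot plus the 3 distinct treatment values (shaded, control, mulched).
For example, row C column shaded takes yield_kg=13 from the long row (C, shaded).

plot,shaded,control,mulched
C,13,707,440
B,764,892,10
A,61,799,990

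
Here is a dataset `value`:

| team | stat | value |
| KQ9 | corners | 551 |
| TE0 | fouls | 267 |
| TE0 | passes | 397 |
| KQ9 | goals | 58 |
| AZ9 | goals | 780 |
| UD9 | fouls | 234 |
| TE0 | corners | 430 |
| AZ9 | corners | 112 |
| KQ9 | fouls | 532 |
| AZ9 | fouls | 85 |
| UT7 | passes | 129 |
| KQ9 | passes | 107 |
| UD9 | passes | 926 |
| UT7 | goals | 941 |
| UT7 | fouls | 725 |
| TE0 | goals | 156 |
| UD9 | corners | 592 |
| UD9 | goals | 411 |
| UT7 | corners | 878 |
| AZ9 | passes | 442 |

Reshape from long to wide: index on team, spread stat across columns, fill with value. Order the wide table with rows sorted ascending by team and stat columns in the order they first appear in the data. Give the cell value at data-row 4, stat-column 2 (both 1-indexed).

With rows sorted ascending by team, row 4 is team=UD9. stat columns in first-appearance order: corners, fouls, passes, goals; column 2 is fouls.
Long rows with team=UD9, stat=fouls: value = 234.

234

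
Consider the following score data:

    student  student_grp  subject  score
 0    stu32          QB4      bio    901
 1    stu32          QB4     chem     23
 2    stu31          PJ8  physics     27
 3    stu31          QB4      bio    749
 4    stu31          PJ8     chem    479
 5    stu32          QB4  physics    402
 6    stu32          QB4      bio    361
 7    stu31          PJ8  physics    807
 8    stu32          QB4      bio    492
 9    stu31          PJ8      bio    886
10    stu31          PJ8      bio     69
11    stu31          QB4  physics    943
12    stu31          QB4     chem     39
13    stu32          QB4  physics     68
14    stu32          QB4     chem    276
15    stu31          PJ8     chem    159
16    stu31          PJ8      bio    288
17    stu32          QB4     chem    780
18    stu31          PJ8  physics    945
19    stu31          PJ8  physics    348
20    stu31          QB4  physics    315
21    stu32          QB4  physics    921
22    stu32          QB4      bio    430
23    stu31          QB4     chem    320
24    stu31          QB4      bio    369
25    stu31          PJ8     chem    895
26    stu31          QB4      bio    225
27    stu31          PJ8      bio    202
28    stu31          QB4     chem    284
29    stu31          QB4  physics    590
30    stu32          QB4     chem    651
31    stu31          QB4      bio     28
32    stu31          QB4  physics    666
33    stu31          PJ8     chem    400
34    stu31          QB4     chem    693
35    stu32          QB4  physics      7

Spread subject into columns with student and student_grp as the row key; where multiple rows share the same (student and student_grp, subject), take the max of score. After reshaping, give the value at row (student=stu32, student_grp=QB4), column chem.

780

Rows with student=stu32, student_grp=QB4 and subject=chem: score values are 23, 276, 780, 651.
max(23, 276, 780, 651) = 780.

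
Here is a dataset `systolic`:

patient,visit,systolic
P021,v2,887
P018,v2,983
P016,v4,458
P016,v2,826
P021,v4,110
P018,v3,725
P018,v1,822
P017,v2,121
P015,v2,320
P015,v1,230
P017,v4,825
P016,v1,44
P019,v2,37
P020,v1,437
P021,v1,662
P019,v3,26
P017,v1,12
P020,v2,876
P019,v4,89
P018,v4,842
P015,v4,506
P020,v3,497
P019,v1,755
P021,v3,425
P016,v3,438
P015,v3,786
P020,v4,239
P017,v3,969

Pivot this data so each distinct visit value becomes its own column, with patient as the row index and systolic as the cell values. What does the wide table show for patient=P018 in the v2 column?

Wide layout: rows indexed by patient, columns are the 4 distinct visit values (v2, v4, v3, v1).
Cell (patient=P018, visit=v2) draws from the long row where patient=P018 and visit=v2, which has systolic=983.

983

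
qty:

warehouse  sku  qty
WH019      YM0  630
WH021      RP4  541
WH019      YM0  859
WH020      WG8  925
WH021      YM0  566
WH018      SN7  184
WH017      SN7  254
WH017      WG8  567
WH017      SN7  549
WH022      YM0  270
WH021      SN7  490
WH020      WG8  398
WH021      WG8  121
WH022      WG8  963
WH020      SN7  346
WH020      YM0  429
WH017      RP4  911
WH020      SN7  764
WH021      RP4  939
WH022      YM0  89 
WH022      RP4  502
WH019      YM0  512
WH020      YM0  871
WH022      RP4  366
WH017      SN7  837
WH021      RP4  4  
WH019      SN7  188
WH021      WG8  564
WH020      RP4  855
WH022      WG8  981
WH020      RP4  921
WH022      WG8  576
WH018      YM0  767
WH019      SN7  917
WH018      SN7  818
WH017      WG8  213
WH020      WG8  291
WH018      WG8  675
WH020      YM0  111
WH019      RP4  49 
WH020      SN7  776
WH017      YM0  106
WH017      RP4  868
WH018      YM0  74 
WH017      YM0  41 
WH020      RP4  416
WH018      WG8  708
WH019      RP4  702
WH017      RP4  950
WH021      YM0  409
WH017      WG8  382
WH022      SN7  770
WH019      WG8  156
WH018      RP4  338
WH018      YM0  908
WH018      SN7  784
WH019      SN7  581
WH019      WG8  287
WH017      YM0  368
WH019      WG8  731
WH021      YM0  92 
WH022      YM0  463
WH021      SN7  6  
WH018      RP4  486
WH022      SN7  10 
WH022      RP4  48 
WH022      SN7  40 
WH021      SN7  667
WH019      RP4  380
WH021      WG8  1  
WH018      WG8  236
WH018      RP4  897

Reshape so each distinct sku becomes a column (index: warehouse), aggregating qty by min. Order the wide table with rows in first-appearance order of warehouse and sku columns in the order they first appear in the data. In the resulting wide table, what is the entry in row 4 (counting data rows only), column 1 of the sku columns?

With rows in first-appearance order of warehouse, row 4 is warehouse=WH018. sku columns in first-appearance order: YM0, RP4, WG8, SN7; column 1 is YM0.
Long rows with warehouse=WH018, sku=YM0: min(767, 74, 908) = 74.

74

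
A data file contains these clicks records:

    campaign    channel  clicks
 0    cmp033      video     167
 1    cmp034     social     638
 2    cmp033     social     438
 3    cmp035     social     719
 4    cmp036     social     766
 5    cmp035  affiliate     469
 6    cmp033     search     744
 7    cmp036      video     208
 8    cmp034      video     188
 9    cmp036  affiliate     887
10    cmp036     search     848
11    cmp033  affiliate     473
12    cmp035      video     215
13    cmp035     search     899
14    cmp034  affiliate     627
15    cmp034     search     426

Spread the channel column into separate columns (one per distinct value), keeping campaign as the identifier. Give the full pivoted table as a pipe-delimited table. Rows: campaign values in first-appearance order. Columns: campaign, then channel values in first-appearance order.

| campaign | video | social | affiliate | search |
| cmp033 | 167 | 438 | 473 | 744 |
| cmp034 | 188 | 638 | 627 | 426 |
| cmp035 | 215 | 719 | 469 | 899 |
| cmp036 | 208 | 766 | 887 | 848 |

Columns: campaign plus the 4 distinct channel values (video, social, affiliate, search).
For example, row cmp033 column video takes clicks=167 from the long row (cmp033, video).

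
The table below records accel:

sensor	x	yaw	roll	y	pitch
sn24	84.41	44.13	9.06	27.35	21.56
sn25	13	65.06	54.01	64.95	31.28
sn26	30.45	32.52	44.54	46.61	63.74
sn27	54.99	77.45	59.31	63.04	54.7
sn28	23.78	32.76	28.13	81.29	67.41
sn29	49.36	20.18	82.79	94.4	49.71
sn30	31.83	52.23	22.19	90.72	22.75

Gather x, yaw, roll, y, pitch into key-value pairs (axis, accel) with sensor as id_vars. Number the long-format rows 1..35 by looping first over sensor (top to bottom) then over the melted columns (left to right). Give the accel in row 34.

35 rows total (7 × 5). Row 34: index ⌊(34-1)/5⌋ = 6 into sensor → sn30; (34-1) mod 5 = 3 into the melted columns → y.
So row 34 is (sn30, y, 90.72); accel = 90.72.

90.72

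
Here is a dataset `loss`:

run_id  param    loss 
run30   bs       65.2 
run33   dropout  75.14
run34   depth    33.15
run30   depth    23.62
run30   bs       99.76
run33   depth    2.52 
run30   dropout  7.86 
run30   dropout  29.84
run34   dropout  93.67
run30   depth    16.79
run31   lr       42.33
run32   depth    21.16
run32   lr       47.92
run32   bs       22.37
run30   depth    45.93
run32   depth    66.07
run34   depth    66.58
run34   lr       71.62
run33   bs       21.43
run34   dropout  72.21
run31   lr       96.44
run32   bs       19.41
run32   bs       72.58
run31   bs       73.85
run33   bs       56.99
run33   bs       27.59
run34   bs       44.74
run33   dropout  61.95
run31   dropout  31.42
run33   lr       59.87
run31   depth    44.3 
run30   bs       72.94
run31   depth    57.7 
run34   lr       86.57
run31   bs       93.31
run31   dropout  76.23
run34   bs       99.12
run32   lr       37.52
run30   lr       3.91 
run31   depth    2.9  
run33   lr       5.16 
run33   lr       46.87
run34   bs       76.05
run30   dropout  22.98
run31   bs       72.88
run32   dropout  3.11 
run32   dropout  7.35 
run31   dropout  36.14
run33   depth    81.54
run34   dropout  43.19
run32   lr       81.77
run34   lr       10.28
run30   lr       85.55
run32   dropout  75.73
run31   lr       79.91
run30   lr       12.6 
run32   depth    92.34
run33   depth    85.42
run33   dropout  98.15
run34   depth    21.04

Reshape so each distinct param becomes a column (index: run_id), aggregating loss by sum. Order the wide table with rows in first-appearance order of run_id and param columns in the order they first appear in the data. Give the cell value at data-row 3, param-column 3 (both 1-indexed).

With rows in first-appearance order of run_id, row 3 is run_id=run34. param columns in first-appearance order: bs, dropout, depth, lr; column 3 is depth.
Long rows with run_id=run34, param=depth: 33.15 + 66.58 + 21.04 = 120.77.

120.77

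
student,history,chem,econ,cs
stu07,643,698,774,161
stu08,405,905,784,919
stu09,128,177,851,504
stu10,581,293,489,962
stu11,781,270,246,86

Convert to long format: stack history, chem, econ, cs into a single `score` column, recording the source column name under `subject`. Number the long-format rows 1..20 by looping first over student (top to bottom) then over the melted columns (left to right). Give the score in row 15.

20 rows total (5 × 4). Row 15: index ⌊(15-1)/4⌋ = 3 into student → stu10; (15-1) mod 4 = 2 into the melted columns → econ.
So row 15 is (stu10, econ, 489); score = 489.

489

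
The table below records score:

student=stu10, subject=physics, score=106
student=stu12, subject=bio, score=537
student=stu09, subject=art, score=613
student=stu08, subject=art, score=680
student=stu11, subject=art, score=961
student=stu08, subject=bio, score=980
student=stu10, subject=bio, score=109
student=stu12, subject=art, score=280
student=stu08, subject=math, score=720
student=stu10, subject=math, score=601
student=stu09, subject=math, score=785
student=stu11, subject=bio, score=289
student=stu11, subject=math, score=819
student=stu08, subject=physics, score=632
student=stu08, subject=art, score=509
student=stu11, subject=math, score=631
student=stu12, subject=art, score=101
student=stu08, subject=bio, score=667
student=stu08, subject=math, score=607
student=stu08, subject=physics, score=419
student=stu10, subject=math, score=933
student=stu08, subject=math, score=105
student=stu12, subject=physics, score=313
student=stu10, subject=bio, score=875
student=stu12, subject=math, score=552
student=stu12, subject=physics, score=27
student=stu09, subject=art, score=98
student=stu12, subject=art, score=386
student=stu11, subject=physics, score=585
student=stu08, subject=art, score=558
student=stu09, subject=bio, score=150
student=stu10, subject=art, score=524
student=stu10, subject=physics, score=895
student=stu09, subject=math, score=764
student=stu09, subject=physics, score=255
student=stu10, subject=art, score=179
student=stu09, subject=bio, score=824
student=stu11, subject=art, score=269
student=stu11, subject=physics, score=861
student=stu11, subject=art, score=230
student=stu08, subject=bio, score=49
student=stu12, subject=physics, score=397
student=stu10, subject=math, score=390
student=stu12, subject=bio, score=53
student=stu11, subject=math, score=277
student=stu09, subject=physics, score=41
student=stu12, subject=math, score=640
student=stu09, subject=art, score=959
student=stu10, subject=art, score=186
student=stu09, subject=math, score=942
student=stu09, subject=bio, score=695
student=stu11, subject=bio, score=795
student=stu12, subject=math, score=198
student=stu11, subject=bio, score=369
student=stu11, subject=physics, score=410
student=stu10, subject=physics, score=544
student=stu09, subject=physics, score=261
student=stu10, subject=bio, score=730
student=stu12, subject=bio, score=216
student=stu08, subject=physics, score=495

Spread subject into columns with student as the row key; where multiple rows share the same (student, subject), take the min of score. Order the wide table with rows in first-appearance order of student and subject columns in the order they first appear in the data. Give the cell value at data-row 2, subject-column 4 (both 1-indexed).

With rows in first-appearance order of student, row 2 is student=stu12. subject columns in first-appearance order: physics, bio, art, math; column 4 is math.
Long rows with student=stu12, subject=math: min(552, 640, 198) = 198.

198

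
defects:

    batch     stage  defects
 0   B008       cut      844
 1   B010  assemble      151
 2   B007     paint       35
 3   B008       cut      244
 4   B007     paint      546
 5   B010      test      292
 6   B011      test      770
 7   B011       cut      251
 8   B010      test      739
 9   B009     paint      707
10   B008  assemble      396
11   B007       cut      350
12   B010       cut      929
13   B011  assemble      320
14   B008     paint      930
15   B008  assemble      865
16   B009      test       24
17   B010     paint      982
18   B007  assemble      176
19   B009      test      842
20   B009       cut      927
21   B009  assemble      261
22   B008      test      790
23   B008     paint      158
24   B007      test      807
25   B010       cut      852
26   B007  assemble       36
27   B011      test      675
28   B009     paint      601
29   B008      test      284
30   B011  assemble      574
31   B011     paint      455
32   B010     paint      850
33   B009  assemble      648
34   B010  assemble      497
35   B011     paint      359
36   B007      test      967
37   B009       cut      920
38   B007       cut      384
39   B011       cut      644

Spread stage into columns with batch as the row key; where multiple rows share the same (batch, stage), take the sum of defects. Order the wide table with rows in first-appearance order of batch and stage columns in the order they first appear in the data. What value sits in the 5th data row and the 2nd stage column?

With rows in first-appearance order of batch, row 5 is batch=B009. stage columns in first-appearance order: cut, assemble, paint, test; column 2 is assemble.
Long rows with batch=B009, stage=assemble: 261 + 648 = 909.

909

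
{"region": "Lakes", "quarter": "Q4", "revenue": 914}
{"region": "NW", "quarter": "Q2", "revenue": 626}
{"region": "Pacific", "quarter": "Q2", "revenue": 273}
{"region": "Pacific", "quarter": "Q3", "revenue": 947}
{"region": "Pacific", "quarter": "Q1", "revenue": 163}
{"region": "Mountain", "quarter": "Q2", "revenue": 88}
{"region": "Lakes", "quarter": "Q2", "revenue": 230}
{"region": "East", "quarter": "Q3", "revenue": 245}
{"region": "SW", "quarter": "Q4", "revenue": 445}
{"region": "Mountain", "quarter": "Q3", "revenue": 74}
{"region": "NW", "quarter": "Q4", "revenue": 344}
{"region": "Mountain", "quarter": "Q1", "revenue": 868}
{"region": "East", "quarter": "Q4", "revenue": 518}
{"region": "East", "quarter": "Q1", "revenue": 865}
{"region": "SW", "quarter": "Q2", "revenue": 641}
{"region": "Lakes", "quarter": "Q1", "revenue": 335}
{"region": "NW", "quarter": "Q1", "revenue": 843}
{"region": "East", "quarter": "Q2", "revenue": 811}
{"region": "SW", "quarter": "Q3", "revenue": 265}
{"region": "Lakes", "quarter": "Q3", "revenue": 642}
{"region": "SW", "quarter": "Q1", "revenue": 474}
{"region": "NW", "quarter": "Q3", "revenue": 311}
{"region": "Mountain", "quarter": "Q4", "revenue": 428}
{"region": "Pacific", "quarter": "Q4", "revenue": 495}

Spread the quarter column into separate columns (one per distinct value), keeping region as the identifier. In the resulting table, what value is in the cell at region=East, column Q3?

245

Wide layout: rows indexed by region, columns are the 4 distinct quarter values (Q4, Q2, Q3, Q1).
Cell (region=East, quarter=Q3) draws from the long row where region=East and quarter=Q3, which has revenue=245.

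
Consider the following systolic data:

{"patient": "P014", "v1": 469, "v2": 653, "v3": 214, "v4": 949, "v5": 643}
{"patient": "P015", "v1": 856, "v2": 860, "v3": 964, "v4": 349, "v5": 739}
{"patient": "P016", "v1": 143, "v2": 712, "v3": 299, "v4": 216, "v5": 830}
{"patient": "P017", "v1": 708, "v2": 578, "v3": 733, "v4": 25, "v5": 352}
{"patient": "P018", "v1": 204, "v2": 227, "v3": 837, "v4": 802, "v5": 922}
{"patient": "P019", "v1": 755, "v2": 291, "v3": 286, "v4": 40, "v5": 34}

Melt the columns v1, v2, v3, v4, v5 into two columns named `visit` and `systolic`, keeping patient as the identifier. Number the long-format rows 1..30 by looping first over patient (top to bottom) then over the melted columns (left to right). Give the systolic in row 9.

349

30 rows total (6 × 5). Row 9: index ⌊(9-1)/5⌋ = 1 into patient → P015; (9-1) mod 5 = 3 into the melted columns → v4.
So row 9 is (P015, v4, 349); systolic = 349.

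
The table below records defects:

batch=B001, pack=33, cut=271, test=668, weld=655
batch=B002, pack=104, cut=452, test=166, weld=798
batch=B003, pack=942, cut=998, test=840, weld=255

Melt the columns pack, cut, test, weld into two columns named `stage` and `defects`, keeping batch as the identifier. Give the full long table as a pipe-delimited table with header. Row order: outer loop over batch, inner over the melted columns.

| batch | stage | defects |
| B001 | pack | 33 |
| B001 | cut | 271 |
| B001 | test | 668 |
| B001 | weld | 655 |
| B002 | pack | 104 |
| B002 | cut | 452 |
| B002 | test | 166 |
| B002 | weld | 798 |
| B003 | pack | 942 |
| B003 | cut | 998 |
| B003 | test | 840 |
| B003 | weld | 255 |

Each (batch, column) pair becomes one row: 3 × 4 = 12 rows.
For example, (B001, pack) → defects=33.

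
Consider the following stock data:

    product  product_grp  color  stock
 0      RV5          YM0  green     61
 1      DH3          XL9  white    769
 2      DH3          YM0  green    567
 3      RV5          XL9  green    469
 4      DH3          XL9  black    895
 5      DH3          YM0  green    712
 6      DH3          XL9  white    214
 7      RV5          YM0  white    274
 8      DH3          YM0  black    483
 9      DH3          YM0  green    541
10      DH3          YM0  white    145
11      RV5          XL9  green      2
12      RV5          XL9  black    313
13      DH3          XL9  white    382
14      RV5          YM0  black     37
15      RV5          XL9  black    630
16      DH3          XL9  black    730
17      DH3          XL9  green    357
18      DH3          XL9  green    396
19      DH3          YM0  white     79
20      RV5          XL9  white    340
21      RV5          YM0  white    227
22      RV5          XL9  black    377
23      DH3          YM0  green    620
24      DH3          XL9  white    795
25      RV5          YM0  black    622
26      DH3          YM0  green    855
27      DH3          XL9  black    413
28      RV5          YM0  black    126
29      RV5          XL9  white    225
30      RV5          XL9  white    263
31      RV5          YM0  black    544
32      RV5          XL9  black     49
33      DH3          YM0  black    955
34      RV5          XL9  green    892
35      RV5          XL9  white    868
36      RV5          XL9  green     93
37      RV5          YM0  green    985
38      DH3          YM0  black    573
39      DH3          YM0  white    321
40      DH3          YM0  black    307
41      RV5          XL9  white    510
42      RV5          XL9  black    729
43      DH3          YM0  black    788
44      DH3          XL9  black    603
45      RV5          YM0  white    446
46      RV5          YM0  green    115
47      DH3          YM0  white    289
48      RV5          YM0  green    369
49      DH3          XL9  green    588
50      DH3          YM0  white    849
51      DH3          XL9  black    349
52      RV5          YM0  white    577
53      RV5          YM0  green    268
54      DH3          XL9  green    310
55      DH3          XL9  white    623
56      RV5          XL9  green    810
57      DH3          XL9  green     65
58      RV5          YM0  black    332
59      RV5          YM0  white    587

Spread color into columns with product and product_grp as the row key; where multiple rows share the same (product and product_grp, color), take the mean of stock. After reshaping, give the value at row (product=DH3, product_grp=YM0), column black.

Rows with product=DH3, product_grp=YM0 and color=black: stock values are 483, 955, 573, 307, 788.
(483 + 955 + 573 + 307 + 788) / 5 = 621.20.

621.20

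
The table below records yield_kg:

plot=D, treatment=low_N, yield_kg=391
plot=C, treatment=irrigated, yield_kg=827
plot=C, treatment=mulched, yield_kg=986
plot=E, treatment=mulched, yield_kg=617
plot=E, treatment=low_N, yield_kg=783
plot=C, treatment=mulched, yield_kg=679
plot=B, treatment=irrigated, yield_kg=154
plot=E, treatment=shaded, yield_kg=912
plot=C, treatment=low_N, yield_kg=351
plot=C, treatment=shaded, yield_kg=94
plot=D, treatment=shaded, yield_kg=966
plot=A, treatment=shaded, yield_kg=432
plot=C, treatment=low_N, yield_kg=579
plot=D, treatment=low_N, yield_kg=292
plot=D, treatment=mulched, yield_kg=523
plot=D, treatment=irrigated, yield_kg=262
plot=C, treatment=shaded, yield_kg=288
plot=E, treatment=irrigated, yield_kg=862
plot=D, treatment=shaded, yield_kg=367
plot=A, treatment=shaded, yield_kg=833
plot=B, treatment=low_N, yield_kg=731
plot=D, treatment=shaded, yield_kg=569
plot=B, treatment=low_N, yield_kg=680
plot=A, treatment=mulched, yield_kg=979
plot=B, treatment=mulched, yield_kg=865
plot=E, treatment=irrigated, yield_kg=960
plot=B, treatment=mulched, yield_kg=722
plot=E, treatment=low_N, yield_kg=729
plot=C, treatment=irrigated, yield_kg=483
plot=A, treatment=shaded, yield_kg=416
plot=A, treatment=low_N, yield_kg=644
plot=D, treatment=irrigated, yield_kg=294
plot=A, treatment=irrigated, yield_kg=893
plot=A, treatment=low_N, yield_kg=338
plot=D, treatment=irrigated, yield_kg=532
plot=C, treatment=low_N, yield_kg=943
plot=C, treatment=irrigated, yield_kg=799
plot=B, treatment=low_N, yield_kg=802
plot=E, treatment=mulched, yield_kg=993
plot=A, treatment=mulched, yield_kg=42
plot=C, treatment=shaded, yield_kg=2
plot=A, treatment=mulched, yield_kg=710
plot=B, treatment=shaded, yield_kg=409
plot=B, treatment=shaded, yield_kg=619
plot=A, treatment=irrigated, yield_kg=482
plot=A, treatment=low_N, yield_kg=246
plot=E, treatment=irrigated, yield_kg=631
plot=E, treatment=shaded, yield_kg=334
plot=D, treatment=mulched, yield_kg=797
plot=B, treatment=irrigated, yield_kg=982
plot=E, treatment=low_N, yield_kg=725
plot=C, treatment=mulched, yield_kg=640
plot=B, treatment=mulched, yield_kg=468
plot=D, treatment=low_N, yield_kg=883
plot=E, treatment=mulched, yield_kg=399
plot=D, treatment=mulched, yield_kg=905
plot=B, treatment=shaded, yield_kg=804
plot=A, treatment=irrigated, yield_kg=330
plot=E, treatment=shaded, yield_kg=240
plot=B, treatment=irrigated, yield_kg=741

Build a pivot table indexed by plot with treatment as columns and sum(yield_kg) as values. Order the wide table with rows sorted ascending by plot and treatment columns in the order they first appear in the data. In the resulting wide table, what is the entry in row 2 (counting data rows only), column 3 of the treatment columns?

2055

With rows sorted ascending by plot, row 2 is plot=B. treatment columns in first-appearance order: low_N, irrigated, mulched, shaded; column 3 is mulched.
Long rows with plot=B, treatment=mulched: 865 + 722 + 468 = 2055.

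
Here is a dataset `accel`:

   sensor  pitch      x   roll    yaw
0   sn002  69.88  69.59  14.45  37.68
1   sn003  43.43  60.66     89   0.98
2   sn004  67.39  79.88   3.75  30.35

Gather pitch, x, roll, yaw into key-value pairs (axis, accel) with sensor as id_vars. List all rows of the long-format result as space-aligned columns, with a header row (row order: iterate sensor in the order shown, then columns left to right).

Each (sensor, column) pair becomes one row: 3 × 4 = 12 rows.
For example, (sn002, pitch) → accel=69.88.

sensor  axis   accel
sn002   pitch  69.88
sn002   x      69.59
sn002   roll   14.45
sn002   yaw    37.68
sn003   pitch  43.43
sn003   x      60.66
sn003   roll   89   
sn003   yaw    0.98 
sn004   pitch  67.39
sn004   x      79.88
sn004   roll   3.75 
sn004   yaw    30.35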